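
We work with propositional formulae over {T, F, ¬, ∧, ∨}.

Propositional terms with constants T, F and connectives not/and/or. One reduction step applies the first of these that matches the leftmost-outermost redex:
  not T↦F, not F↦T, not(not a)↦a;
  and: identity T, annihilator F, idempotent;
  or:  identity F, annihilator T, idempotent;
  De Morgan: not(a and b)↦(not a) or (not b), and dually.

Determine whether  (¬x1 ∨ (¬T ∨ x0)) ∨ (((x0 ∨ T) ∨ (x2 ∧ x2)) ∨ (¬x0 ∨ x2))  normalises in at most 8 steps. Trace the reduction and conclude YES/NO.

Answer: YES — reaches normal form T in 6 ≤ 8 steps

Working:
  start: (¬x1 ∨ (¬T ∨ x0)) ∨ (((x0 ∨ T) ∨ (x2 ∧ x2)) ∨ (¬x0 ∨ x2))
  [1] (¬x1 ∨ (F ∨ x0)) ∨ (((x0 ∨ T) ∨ (x2 ∧ x2)) ∨ (¬x0 ∨ x2))
  [2] (¬x1 ∨ x0) ∨ (((x0 ∨ T) ∨ (x2 ∧ x2)) ∨ (¬x0 ∨ x2))
  [3] (¬x1 ∨ x0) ∨ ((T ∨ (x2 ∧ x2)) ∨ (¬x0 ∨ x2))
  [4] (¬x1 ∨ x0) ∨ (T ∨ (¬x0 ∨ x2))
  [5] (¬x1 ∨ x0) ∨ T
  [6] T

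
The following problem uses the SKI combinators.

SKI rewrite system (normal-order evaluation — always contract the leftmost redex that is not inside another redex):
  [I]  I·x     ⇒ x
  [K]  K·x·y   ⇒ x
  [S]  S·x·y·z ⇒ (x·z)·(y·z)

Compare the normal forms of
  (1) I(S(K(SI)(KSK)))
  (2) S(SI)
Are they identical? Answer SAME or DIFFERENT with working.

Answer: SAME — A ⇓ S(SI), B ⇓ S(SI)

Working:
Term A:
  start: I(S(K(SI)(KSK)))
  step 1: S(K(SI)(KSK))
  step 2: S(SI)

Term B:
  start: S(SI)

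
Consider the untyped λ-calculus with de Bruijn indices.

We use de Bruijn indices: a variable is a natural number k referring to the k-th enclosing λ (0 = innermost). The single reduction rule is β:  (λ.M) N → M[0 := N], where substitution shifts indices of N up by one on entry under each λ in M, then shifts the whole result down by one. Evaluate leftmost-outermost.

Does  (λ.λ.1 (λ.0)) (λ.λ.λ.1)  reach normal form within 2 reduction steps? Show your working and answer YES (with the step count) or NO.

Answer: YES — reaches normal form λ.λ.λ.1 in 2 ≤ 2 steps

Working:
  start: (λ.λ.1 (λ.0)) (λ.λ.λ.1)
  [1] λ.(λ.λ.λ.1) (λ.0)
  [2] λ.λ.λ.1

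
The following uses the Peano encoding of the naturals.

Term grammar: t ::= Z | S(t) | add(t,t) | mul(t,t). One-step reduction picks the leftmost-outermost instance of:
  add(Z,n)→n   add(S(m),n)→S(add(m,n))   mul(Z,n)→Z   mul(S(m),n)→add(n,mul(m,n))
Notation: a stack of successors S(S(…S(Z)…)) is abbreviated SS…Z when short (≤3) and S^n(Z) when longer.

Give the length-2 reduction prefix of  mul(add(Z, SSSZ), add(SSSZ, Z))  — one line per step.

  start: mul(add(Z, SSSZ), add(SSSZ, Z))
  [1] mul(SSSZ, add(SSSZ, Z))
  [2] add(add(SSSZ, Z), mul(SSZ, add(SSSZ, Z)))

Answer: after 2 steps: add(add(SSSZ, Z), mul(SSZ, add(SSSZ, Z)))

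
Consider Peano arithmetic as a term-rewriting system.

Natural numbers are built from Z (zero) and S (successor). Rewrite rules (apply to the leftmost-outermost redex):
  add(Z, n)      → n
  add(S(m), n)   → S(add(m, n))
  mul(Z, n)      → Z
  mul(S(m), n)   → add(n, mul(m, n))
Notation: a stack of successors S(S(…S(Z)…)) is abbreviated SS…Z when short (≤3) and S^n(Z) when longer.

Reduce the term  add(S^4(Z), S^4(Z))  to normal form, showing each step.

Answer: normal form = S^8(Z)  (in 5 steps)

Reduction:
  start: add(S^4(Z), S^4(Z))
  step 1: S(add(SSSZ, S^4(Z)))
  step 2: S(S(add(SSZ, S^4(Z))))
  step 3: S(S(S(add(SZ, S^4(Z)))))
  step 4: S(S(S(S(add(Z, S^4(Z))))))
  step 5: S^8(Z)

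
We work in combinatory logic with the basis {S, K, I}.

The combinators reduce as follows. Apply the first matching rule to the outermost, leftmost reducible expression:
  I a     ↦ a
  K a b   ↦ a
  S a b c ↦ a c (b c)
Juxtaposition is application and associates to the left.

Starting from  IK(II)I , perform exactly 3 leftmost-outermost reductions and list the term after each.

  start: IK(II)I
  step 1: K(II)I
  step 2: II
  step 3: I

Answer: after 3 steps: I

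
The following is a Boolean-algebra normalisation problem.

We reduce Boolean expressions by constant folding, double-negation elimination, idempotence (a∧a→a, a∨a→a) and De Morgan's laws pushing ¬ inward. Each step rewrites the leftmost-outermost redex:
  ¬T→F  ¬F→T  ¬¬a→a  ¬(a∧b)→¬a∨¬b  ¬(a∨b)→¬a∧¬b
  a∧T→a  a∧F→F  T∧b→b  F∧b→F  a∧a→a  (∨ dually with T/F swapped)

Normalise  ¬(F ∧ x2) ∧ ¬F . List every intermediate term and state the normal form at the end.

Answer: normal form = T  (in 5 steps)

Reduction:
  start: ¬(F ∧ x2) ∧ ¬F
  →1  (¬F ∨ ¬x2) ∧ ¬F
  →2  (T ∨ ¬x2) ∧ ¬F
  →3  T ∧ ¬F
  →4  ¬F
  →5  T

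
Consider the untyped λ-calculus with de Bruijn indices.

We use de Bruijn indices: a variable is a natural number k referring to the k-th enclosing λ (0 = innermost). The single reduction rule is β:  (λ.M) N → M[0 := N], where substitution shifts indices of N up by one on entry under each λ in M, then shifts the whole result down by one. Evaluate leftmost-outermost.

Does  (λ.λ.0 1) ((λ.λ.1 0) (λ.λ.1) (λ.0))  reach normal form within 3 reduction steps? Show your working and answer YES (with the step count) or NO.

Answer: NO — after 3 steps the term is λ.0 ((λ.λ.1) (λ.0)), not yet normal

Derivation:
  start: (λ.λ.0 1) ((λ.λ.1 0) (λ.λ.1) (λ.0))
  →1  λ.0 ((λ.λ.1 0) (λ.λ.1) (λ.0))
  →2  λ.0 ((λ.(λ.λ.1) 0) (λ.0))
  →3  λ.0 ((λ.λ.1) (λ.0))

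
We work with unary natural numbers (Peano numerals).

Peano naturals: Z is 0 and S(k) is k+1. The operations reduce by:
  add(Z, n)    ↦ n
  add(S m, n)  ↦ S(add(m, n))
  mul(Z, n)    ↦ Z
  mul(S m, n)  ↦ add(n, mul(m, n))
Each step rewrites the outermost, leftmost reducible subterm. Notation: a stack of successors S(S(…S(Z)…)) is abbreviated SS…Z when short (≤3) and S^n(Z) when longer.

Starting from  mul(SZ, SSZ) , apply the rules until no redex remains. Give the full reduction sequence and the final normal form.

  start: mul(SZ, SSZ)
  →1  add(SSZ, mul(Z, SSZ))
  →2  S(add(SZ, mul(Z, SSZ)))
  →3  S(S(add(Z, mul(Z, SSZ))))
  →4  S(S(mul(Z, SSZ)))
  →5  SSZ

Answer: normal form = SSZ  (in 5 steps)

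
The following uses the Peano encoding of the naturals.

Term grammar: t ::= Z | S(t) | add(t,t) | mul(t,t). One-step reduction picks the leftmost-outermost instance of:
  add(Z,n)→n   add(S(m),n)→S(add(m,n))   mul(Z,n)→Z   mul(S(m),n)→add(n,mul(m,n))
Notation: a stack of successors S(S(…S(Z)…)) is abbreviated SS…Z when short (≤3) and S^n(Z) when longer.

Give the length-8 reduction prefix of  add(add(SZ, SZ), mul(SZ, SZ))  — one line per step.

Answer: after 8 steps: S(S(S(mul(Z, SZ))))

Working:
  start: add(add(SZ, SZ), mul(SZ, SZ))
  step 1: add(S(add(Z, SZ)), mul(SZ, SZ))
  step 2: S(add(add(Z, SZ), mul(SZ, SZ)))
  step 3: S(add(SZ, mul(SZ, SZ)))
  step 4: S(S(add(Z, mul(SZ, SZ))))
  step 5: S(S(mul(SZ, SZ)))
  step 6: S(S(add(SZ, mul(Z, SZ))))
  step 7: S(S(S(add(Z, mul(Z, SZ)))))
  step 8: S(S(S(mul(Z, SZ))))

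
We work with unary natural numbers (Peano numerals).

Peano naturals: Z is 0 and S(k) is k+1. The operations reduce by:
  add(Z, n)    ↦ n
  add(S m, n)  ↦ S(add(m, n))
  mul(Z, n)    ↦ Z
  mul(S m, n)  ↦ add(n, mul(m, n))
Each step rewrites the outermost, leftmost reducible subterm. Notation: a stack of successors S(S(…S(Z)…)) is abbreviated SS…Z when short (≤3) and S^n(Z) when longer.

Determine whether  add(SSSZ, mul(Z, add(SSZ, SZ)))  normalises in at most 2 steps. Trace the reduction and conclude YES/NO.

Answer: NO — after 2 steps the term is S(S(add(SZ, mul(Z, add(SSZ, SZ))))), not yet normal

Derivation:
  start: add(SSSZ, mul(Z, add(SSZ, SZ)))
  step 1: S(add(SSZ, mul(Z, add(SSZ, SZ))))
  step 2: S(S(add(SZ, mul(Z, add(SSZ, SZ)))))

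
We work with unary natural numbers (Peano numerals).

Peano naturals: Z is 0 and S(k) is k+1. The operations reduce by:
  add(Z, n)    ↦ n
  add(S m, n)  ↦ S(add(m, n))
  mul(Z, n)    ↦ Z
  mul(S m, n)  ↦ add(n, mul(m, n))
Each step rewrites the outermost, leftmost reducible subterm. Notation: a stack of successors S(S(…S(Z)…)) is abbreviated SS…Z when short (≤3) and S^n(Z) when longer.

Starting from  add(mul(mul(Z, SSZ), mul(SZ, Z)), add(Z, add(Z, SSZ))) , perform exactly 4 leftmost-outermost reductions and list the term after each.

  start: add(mul(mul(Z, SSZ), mul(SZ, Z)), add(Z, add(Z, SSZ)))
  →1  add(mul(Z, mul(SZ, Z)), add(Z, add(Z, SSZ)))
  →2  add(Z, add(Z, add(Z, SSZ)))
  →3  add(Z, add(Z, SSZ))
  →4  add(Z, SSZ)

Answer: after 4 steps: add(Z, SSZ)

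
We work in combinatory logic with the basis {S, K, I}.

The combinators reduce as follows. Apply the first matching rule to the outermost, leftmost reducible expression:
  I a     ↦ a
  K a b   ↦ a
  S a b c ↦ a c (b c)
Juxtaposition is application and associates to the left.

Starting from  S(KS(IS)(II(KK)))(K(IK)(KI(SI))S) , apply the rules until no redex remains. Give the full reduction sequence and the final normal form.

Answer: normal form = S(S(KK))(KS)  (in 5 steps)

Derivation:
  start: S(KS(IS)(II(KK)))(K(IK)(KI(SI))S)
  step 1: S(S(II(KK)))(K(IK)(KI(SI))S)
  step 2: S(S(I(KK)))(K(IK)(KI(SI))S)
  step 3: S(S(KK))(K(IK)(KI(SI))S)
  step 4: S(S(KK))(IKS)
  step 5: S(S(KK))(KS)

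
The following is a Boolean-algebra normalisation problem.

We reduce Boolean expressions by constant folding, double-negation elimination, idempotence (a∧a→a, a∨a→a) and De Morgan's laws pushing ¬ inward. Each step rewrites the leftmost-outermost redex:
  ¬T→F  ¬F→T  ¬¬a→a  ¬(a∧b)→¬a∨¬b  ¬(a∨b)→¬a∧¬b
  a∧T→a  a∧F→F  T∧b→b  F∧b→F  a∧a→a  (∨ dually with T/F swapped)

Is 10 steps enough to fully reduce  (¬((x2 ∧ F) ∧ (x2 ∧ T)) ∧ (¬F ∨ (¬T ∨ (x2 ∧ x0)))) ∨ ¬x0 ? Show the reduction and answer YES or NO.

  start: (¬((x2 ∧ F) ∧ (x2 ∧ T)) ∧ (¬F ∨ (¬T ∨ (x2 ∧ x0)))) ∨ ¬x0
  [1] ((¬(x2 ∧ F) ∨ ¬(x2 ∧ T)) ∧ (¬F ∨ (¬T ∨ (x2 ∧ x0)))) ∨ ¬x0
  [2] (((¬x2 ∨ ¬F) ∨ ¬(x2 ∧ T)) ∧ (¬F ∨ (¬T ∨ (x2 ∧ x0)))) ∨ ¬x0
  [3] (((¬x2 ∨ T) ∨ ¬(x2 ∧ T)) ∧ (¬F ∨ (¬T ∨ (x2 ∧ x0)))) ∨ ¬x0
  [4] ((T ∨ ¬(x2 ∧ T)) ∧ (¬F ∨ (¬T ∨ (x2 ∧ x0)))) ∨ ¬x0
  [5] (T ∧ (¬F ∨ (¬T ∨ (x2 ∧ x0)))) ∨ ¬x0
  [6] (¬F ∨ (¬T ∨ (x2 ∧ x0))) ∨ ¬x0
  [7] (T ∨ (¬T ∨ (x2 ∧ x0))) ∨ ¬x0
  [8] T ∨ ¬x0
  [9] T

Answer: YES — reaches normal form T in 9 ≤ 10 steps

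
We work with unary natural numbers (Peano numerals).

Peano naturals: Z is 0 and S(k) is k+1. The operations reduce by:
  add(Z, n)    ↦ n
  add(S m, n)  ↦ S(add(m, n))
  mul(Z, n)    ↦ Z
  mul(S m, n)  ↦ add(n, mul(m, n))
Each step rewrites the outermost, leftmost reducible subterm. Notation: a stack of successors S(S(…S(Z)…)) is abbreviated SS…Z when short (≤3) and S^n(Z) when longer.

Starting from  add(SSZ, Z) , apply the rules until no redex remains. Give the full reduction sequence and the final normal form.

Answer: normal form = SSZ  (in 3 steps)

Working:
  start: add(SSZ, Z)
  [1] S(add(SZ, Z))
  [2] S(S(add(Z, Z)))
  [3] SSZ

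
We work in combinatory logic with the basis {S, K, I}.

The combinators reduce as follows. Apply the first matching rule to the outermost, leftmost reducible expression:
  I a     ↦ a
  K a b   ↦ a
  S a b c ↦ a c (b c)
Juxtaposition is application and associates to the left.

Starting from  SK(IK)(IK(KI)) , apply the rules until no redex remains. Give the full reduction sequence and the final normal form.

Answer: normal form = K(KI)  (in 3 steps)

Working:
  start: SK(IK)(IK(KI))
  step 1: K(IK(KI))(IK(IK(KI)))
  step 2: IK(KI)
  step 3: K(KI)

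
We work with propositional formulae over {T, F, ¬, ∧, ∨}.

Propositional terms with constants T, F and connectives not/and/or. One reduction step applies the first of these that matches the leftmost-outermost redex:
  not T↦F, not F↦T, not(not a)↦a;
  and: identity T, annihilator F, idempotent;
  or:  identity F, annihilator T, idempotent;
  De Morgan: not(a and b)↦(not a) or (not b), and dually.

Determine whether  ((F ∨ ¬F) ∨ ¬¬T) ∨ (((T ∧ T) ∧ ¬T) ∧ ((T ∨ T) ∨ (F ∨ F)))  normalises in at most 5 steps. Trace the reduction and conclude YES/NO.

  start: ((F ∨ ¬F) ∨ ¬¬T) ∨ (((T ∧ T) ∧ ¬T) ∧ ((T ∨ T) ∨ (F ∨ F)))
  [1] (¬F ∨ ¬¬T) ∨ (((T ∧ T) ∧ ¬T) ∧ ((T ∨ T) ∨ (F ∨ F)))
  [2] (T ∨ ¬¬T) ∨ (((T ∧ T) ∧ ¬T) ∧ ((T ∨ T) ∨ (F ∨ F)))
  [3] T ∨ (((T ∧ T) ∧ ¬T) ∧ ((T ∨ T) ∨ (F ∨ F)))
  [4] T

Answer: YES — reaches normal form T in 4 ≤ 5 steps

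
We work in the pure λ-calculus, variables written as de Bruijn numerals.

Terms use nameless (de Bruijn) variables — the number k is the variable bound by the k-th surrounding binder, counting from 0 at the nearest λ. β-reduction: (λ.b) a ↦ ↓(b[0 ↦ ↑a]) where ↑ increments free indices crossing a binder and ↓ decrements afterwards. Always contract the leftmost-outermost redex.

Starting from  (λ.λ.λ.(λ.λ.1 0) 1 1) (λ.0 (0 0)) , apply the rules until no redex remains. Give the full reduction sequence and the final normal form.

  start: (λ.λ.λ.(λ.λ.1 0) 1 1) (λ.0 (0 0))
  [1] λ.λ.(λ.λ.1 0) 1 1
  [2] λ.λ.(λ.2 0) 1
  [3] λ.λ.1 1

Answer: normal form = λ.λ.1 1  (in 3 steps)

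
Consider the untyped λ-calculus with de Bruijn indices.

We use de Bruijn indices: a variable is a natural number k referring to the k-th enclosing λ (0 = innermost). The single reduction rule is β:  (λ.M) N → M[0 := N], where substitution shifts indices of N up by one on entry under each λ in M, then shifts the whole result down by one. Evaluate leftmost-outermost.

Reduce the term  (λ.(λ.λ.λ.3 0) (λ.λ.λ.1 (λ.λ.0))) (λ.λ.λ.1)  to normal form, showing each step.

Answer: normal form = λ.λ.λ.λ.1  (in 3 steps)

Derivation:
  start: (λ.(λ.λ.λ.3 0) (λ.λ.λ.1 (λ.λ.0))) (λ.λ.λ.1)
  [1] (λ.λ.λ.(λ.λ.λ.1) 0) (λ.λ.λ.1 (λ.λ.0))
  [2] λ.λ.(λ.λ.λ.1) 0
  [3] λ.λ.λ.λ.1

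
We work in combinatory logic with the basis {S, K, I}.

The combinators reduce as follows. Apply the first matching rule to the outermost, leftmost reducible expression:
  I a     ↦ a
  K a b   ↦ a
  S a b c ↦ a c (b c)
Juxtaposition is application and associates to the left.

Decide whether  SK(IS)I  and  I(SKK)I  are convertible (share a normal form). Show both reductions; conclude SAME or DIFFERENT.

Answer: SAME — A ⇓ I, B ⇓ I

Derivation:
Term A:
  start: SK(IS)I
  [1] KI(ISI)
  [2] I

Term B:
  start: I(SKK)I
  [1] SKKI
  [2] KI(KI)
  [3] I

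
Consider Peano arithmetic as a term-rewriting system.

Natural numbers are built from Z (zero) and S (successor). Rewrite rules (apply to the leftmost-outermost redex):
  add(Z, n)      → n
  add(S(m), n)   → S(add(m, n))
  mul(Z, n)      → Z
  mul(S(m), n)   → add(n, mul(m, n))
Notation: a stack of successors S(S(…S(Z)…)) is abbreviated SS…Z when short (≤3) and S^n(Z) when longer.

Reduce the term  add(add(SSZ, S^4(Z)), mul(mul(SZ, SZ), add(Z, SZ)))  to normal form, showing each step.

  start: add(add(SSZ, S^4(Z)), mul(mul(SZ, SZ), add(Z, SZ)))
  [1] add(S(add(SZ, S^4(Z))), mul(mul(SZ, SZ), add(Z, SZ)))
  [2] S(add(add(SZ, S^4(Z)), mul(mul(SZ, SZ), add(Z, SZ))))
  [3] S(add(S(add(Z, S^4(Z))), mul(mul(SZ, SZ), add(Z, SZ))))
  [4] S(S(add(add(Z, S^4(Z)), mul(mul(SZ, SZ), add(Z, SZ)))))
  [5] S(S(add(S^4(Z), mul(mul(SZ, SZ), add(Z, SZ)))))
  [6] S(S(S(add(SSSZ, mul(mul(SZ, SZ), add(Z, SZ))))))
  [7] S(S(S(S(add(SSZ, mul(mul(SZ, SZ), add(Z, SZ)))))))
  [8] S(S(S(S(S(add(SZ, mul(mul(SZ, SZ), add(Z, SZ))))))))
  [9] S(S(S(S(S(S(add(Z, mul(mul(SZ, SZ), add(Z, SZ)))))))))
  [10] S(S(S(S(S(S(mul(mul(SZ, SZ), add(Z, SZ))))))))
  [11] S(S(S(S(S(S(mul(add(SZ, mul(Z, SZ)), add(Z, SZ))))))))
  [12] S(S(S(S(S(S(mul(S(add(Z, mul(Z, SZ))), add(Z, SZ))))))))
  [13] S(S(S(S(S(S(add(add(Z, SZ), mul(add(Z, mul(Z, SZ)), add(Z, SZ)))))))))
  [14] S(S(S(S(S(S(add(SZ, mul(add(Z, mul(Z, SZ)), add(Z, SZ)))))))))
  [15] S(S(S(S(S(S(S(add(Z, mul(add(Z, mul(Z, SZ)), add(Z, SZ))))))))))
  [16] S(S(S(S(S(S(S(mul(add(Z, mul(Z, SZ)), add(Z, SZ)))))))))
  [17] S(S(S(S(S(S(S(mul(mul(Z, SZ), add(Z, SZ)))))))))
  [18] S(S(S(S(S(S(S(mul(Z, add(Z, SZ)))))))))
  [19] S^7(Z)

Answer: normal form = S^7(Z)  (in 19 steps)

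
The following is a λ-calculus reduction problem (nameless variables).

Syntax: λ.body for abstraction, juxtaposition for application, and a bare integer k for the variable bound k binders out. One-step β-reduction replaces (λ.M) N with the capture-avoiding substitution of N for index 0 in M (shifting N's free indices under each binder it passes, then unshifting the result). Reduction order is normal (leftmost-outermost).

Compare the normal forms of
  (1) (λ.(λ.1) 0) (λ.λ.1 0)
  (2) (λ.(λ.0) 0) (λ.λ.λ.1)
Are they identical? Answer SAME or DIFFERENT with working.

Term A:
  start: (λ.(λ.1) 0) (λ.λ.1 0)
  [1] (λ.λ.λ.1 0) (λ.λ.1 0)
  [2] λ.λ.1 0

Term B:
  start: (λ.(λ.0) 0) (λ.λ.λ.1)
  [1] (λ.0) (λ.λ.λ.1)
  [2] λ.λ.λ.1

Answer: DIFFERENT — A ⇓ λ.λ.1 0, B ⇓ λ.λ.λ.1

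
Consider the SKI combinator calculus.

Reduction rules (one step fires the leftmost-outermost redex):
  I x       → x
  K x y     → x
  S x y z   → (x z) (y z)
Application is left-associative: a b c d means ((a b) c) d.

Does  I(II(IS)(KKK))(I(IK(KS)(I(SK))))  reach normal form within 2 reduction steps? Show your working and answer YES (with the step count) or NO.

Answer: NO — after 2 steps the term is I(IS)(KKK)(I(IK(KS)(I(SK)))), not yet normal

Reduction:
  start: I(II(IS)(KKK))(I(IK(KS)(I(SK))))
  step 1: II(IS)(KKK)(I(IK(KS)(I(SK))))
  step 2: I(IS)(KKK)(I(IK(KS)(I(SK))))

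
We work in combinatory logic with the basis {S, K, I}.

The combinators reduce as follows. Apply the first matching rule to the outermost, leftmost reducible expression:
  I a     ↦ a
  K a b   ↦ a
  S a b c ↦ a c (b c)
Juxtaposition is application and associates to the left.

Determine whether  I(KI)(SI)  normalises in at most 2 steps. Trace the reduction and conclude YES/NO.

  start: I(KI)(SI)
  [1] KI(SI)
  [2] I

Answer: YES — reaches normal form I in 2 ≤ 2 steps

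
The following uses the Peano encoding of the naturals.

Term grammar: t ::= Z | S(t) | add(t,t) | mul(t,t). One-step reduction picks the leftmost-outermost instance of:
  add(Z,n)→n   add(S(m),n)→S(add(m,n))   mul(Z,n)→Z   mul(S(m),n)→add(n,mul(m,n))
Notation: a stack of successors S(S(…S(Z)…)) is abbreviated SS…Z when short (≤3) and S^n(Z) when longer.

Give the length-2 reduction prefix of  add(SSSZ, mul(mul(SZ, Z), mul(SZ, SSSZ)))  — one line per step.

Answer: after 2 steps: S(S(add(SZ, mul(mul(SZ, Z), mul(SZ, SSSZ)))))

Working:
  start: add(SSSZ, mul(mul(SZ, Z), mul(SZ, SSSZ)))
  step 1: S(add(SSZ, mul(mul(SZ, Z), mul(SZ, SSSZ))))
  step 2: S(S(add(SZ, mul(mul(SZ, Z), mul(SZ, SSSZ)))))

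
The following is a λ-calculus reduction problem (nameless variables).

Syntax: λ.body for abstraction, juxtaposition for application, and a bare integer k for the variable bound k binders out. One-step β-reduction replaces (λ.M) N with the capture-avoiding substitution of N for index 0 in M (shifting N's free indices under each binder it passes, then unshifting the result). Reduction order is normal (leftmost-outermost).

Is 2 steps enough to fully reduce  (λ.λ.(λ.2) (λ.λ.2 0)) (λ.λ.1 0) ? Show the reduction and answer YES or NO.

Answer: YES — reaches normal form λ.λ.λ.1 0 in 2 ≤ 2 steps

Derivation:
  start: (λ.λ.(λ.2) (λ.λ.2 0)) (λ.λ.1 0)
  →1  λ.(λ.λ.λ.1 0) (λ.λ.2 0)
  →2  λ.λ.λ.1 0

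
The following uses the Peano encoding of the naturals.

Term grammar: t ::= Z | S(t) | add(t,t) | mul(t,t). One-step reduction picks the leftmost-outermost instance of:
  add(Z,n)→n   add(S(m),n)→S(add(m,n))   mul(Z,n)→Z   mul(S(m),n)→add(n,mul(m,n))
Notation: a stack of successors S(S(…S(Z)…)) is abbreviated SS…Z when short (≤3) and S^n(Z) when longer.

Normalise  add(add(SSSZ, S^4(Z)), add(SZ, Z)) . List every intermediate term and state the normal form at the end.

Answer: normal form = S^8(Z)  (in 14 steps)

Working:
  start: add(add(SSSZ, S^4(Z)), add(SZ, Z))
  [1] add(S(add(SSZ, S^4(Z))), add(SZ, Z))
  [2] S(add(add(SSZ, S^4(Z)), add(SZ, Z)))
  [3] S(add(S(add(SZ, S^4(Z))), add(SZ, Z)))
  [4] S(S(add(add(SZ, S^4(Z)), add(SZ, Z))))
  [5] S(S(add(S(add(Z, S^4(Z))), add(SZ, Z))))
  [6] S(S(S(add(add(Z, S^4(Z)), add(SZ, Z)))))
  [7] S(S(S(add(S^4(Z), add(SZ, Z)))))
  [8] S(S(S(S(add(SSSZ, add(SZ, Z))))))
  [9] S(S(S(S(S(add(SSZ, add(SZ, Z)))))))
  [10] S(S(S(S(S(S(add(SZ, add(SZ, Z))))))))
  [11] S(S(S(S(S(S(S(add(Z, add(SZ, Z)))))))))
  [12] S(S(S(S(S(S(S(add(SZ, Z))))))))
  [13] S(S(S(S(S(S(S(S(add(Z, Z)))))))))
  [14] S^8(Z)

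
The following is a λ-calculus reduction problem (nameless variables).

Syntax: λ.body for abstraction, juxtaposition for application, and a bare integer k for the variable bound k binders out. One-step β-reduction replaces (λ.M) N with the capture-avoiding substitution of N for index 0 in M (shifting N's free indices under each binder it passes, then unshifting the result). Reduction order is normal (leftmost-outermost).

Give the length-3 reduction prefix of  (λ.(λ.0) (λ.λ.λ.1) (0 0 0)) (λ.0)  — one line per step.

Answer: after 3 steps: λ.λ.1

Derivation:
  start: (λ.(λ.0) (λ.λ.λ.1) (0 0 0)) (λ.0)
  [1] (λ.0) (λ.λ.λ.1) ((λ.0) (λ.0) (λ.0))
  [2] (λ.λ.λ.1) ((λ.0) (λ.0) (λ.0))
  [3] λ.λ.1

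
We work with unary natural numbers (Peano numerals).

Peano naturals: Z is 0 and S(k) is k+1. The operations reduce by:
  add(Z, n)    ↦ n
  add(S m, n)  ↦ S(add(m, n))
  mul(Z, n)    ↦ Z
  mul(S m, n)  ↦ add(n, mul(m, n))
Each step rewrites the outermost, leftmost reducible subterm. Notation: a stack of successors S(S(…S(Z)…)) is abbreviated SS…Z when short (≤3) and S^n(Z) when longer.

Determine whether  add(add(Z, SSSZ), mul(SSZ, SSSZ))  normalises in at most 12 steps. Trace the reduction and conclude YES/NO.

  start: add(add(Z, SSSZ), mul(SSZ, SSSZ))
  step 1: add(SSSZ, mul(SSZ, SSSZ))
  step 2: S(add(SSZ, mul(SSZ, SSSZ)))
  step 3: S(S(add(SZ, mul(SSZ, SSSZ))))
  step 4: S(S(S(add(Z, mul(SSZ, SSSZ)))))
  step 5: S(S(S(mul(SSZ, SSSZ))))
  step 6: S(S(S(add(SSSZ, mul(SZ, SSSZ)))))
  step 7: S(S(S(S(add(SSZ, mul(SZ, SSSZ))))))
  step 8: S(S(S(S(S(add(SZ, mul(SZ, SSSZ)))))))
  step 9: S(S(S(S(S(S(add(Z, mul(SZ, SSSZ))))))))
  step 10: S(S(S(S(S(S(mul(SZ, SSSZ)))))))
  step 11: S(S(S(S(S(S(add(SSSZ, mul(Z, SSSZ))))))))
  step 12: S(S(S(S(S(S(S(add(SSZ, mul(Z, SSSZ)))))))))

Answer: NO — after 12 steps the term is S(S(S(S(S(S(S(add(SSZ, mul(Z, SSSZ))))))))), not yet normal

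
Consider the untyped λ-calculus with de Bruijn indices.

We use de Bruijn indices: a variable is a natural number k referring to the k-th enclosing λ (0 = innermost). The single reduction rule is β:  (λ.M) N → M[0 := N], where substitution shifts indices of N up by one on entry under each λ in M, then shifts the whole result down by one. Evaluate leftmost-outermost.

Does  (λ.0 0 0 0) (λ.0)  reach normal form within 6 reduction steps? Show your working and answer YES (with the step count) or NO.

  start: (λ.0 0 0 0) (λ.0)
  step 1: (λ.0) (λ.0) (λ.0) (λ.0)
  step 2: (λ.0) (λ.0) (λ.0)
  step 3: (λ.0) (λ.0)
  step 4: λ.0

Answer: YES — reaches normal form λ.0 in 4 ≤ 6 steps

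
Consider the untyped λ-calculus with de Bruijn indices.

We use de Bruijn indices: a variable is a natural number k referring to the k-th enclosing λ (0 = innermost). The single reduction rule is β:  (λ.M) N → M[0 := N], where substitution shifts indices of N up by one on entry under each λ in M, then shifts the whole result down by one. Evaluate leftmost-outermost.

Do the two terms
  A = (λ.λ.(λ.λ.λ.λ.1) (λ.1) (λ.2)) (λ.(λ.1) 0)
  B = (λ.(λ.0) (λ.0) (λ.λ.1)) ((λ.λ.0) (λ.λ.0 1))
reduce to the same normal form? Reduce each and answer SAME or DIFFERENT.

Term A:
  start: (λ.λ.(λ.λ.λ.λ.1) (λ.1) (λ.2)) (λ.(λ.1) 0)
  →1  λ.(λ.λ.λ.λ.1) (λ.1) (λ.λ.(λ.1) 0)
  →2  λ.(λ.λ.λ.1) (λ.λ.(λ.1) 0)
  →3  λ.λ.λ.1

Term B:
  start: (λ.(λ.0) (λ.0) (λ.λ.1)) ((λ.λ.0) (λ.λ.0 1))
  →1  (λ.0) (λ.0) (λ.λ.1)
  →2  (λ.0) (λ.λ.1)
  →3  λ.λ.1

Answer: DIFFERENT — A ⇓ λ.λ.λ.1, B ⇓ λ.λ.1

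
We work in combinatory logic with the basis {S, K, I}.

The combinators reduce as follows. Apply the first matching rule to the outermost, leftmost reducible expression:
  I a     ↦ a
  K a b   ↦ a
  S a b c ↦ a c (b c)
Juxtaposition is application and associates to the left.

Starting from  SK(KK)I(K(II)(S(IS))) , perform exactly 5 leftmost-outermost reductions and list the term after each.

  start: SK(KK)I(K(II)(S(IS)))
  [1] KI(KKI)(K(II)(S(IS)))
  [2] I(K(II)(S(IS)))
  [3] K(II)(S(IS))
  [4] II
  [5] I

Answer: after 5 steps: I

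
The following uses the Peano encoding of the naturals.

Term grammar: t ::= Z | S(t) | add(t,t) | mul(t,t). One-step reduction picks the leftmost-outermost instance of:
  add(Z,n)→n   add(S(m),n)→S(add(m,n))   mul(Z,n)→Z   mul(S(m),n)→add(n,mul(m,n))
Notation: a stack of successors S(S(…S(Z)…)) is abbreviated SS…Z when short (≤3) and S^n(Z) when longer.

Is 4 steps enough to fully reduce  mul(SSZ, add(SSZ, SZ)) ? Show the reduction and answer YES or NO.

Answer: NO — after 4 steps the term is S(add(S(add(Z, SZ)), mul(SZ, add(SSZ, SZ)))), not yet normal

Reduction:
  start: mul(SSZ, add(SSZ, SZ))
  →1  add(add(SSZ, SZ), mul(SZ, add(SSZ, SZ)))
  →2  add(S(add(SZ, SZ)), mul(SZ, add(SSZ, SZ)))
  →3  S(add(add(SZ, SZ), mul(SZ, add(SSZ, SZ))))
  →4  S(add(S(add(Z, SZ)), mul(SZ, add(SSZ, SZ))))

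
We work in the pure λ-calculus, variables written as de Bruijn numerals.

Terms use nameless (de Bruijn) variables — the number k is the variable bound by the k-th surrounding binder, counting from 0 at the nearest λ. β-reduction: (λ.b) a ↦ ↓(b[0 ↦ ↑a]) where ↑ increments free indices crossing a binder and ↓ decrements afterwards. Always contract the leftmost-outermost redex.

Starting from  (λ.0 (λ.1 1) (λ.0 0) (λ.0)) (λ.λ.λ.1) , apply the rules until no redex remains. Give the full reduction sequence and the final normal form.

  start: (λ.0 (λ.1 1) (λ.0 0) (λ.0)) (λ.λ.λ.1)
  →1  (λ.λ.λ.1) (λ.(λ.λ.λ.1) (λ.λ.λ.1)) (λ.0 0) (λ.0)
  →2  (λ.λ.1) (λ.0 0) (λ.0)
  →3  (λ.λ.0 0) (λ.0)
  →4  λ.0 0

Answer: normal form = λ.0 0  (in 4 steps)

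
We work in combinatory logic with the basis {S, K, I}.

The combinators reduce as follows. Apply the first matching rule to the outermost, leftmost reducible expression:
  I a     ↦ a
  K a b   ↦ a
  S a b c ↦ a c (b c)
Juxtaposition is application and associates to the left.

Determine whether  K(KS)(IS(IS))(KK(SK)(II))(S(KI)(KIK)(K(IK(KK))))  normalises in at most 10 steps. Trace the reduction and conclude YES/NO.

Answer: YES — reaches normal form S(K(K(KK))) in 8 ≤ 10 steps

Working:
  start: K(KS)(IS(IS))(KK(SK)(II))(S(KI)(KIK)(K(IK(KK))))
  →1  KS(KK(SK)(II))(S(KI)(KIK)(K(IK(KK))))
  →2  S(S(KI)(KIK)(K(IK(KK))))
  →3  S(KI(K(IK(KK)))(KIK(K(IK(KK)))))
  →4  S(I(KIK(K(IK(KK)))))
  →5  S(KIK(K(IK(KK))))
  →6  S(I(K(IK(KK))))
  →7  S(K(IK(KK)))
  →8  S(K(K(KK)))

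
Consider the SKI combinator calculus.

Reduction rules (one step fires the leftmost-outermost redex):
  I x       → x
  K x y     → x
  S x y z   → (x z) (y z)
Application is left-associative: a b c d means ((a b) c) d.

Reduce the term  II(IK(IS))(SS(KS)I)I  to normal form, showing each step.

  start: II(IK(IS))(SS(KS)I)I
  →1  I(IK(IS))(SS(KS)I)I
  →2  IK(IS)(SS(KS)I)I
  →3  K(IS)(SS(KS)I)I
  →4  ISI
  →5  SI

Answer: normal form = SI  (in 5 steps)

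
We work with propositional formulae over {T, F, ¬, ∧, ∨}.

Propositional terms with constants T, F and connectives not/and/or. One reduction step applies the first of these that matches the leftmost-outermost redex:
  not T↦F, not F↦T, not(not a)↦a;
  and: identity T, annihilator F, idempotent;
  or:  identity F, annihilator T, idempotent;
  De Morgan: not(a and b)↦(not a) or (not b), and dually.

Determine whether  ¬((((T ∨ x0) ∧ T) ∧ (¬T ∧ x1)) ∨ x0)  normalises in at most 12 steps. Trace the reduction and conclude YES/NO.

Answer: NO — after 12 steps the term is T ∧ ¬x0, not yet normal

Working:
  start: ¬((((T ∨ x0) ∧ T) ∧ (¬T ∧ x1)) ∨ x0)
  [1] ¬(((T ∨ x0) ∧ T) ∧ (¬T ∧ x1)) ∧ ¬x0
  [2] (¬((T ∨ x0) ∧ T) ∨ ¬(¬T ∧ x1)) ∧ ¬x0
  [3] ((¬(T ∨ x0) ∨ ¬T) ∨ ¬(¬T ∧ x1)) ∧ ¬x0
  [4] (((¬T ∧ ¬x0) ∨ ¬T) ∨ ¬(¬T ∧ x1)) ∧ ¬x0
  [5] (((F ∧ ¬x0) ∨ ¬T) ∨ ¬(¬T ∧ x1)) ∧ ¬x0
  [6] ((F ∨ ¬T) ∨ ¬(¬T ∧ x1)) ∧ ¬x0
  [7] (¬T ∨ ¬(¬T ∧ x1)) ∧ ¬x0
  [8] (F ∨ ¬(¬T ∧ x1)) ∧ ¬x0
  [9] ¬(¬T ∧ x1) ∧ ¬x0
  [10] (¬¬T ∨ ¬x1) ∧ ¬x0
  [11] (T ∨ ¬x1) ∧ ¬x0
  [12] T ∧ ¬x0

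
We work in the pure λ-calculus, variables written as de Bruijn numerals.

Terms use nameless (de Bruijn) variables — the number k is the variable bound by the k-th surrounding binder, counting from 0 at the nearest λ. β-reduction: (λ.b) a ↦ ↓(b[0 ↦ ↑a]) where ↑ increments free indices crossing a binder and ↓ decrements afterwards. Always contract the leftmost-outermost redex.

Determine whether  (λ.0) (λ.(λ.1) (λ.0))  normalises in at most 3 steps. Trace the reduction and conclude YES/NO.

  start: (λ.0) (λ.(λ.1) (λ.0))
  [1] λ.(λ.1) (λ.0)
  [2] λ.0

Answer: YES — reaches normal form λ.0 in 2 ≤ 3 steps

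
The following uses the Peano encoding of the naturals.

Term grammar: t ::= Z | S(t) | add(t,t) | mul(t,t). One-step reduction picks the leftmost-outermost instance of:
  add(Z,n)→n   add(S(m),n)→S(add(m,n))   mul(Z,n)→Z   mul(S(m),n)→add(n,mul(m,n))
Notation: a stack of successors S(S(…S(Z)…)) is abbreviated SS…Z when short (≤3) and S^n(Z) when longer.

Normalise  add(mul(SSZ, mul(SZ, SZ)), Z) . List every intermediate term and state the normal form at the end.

  start: add(mul(SSZ, mul(SZ, SZ)), Z)
  →1  add(add(mul(SZ, SZ), mul(SZ, mul(SZ, SZ))), Z)
  →2  add(add(add(SZ, mul(Z, SZ)), mul(SZ, mul(SZ, SZ))), Z)
  →3  add(add(S(add(Z, mul(Z, SZ))), mul(SZ, mul(SZ, SZ))), Z)
  →4  add(S(add(add(Z, mul(Z, SZ)), mul(SZ, mul(SZ, SZ)))), Z)
  →5  S(add(add(add(Z, mul(Z, SZ)), mul(SZ, mul(SZ, SZ))), Z))
  →6  S(add(add(mul(Z, SZ), mul(SZ, mul(SZ, SZ))), Z))
  →7  S(add(add(Z, mul(SZ, mul(SZ, SZ))), Z))
  →8  S(add(mul(SZ, mul(SZ, SZ)), Z))
  →9  S(add(add(mul(SZ, SZ), mul(Z, mul(SZ, SZ))), Z))
  →10  S(add(add(add(SZ, mul(Z, SZ)), mul(Z, mul(SZ, SZ))), Z))
  →11  S(add(add(S(add(Z, mul(Z, SZ))), mul(Z, mul(SZ, SZ))), Z))
  →12  S(add(S(add(add(Z, mul(Z, SZ)), mul(Z, mul(SZ, SZ)))), Z))
  →13  S(S(add(add(add(Z, mul(Z, SZ)), mul(Z, mul(SZ, SZ))), Z)))
  →14  S(S(add(add(mul(Z, SZ), mul(Z, mul(SZ, SZ))), Z)))
  →15  S(S(add(add(Z, mul(Z, mul(SZ, SZ))), Z)))
  →16  S(S(add(mul(Z, mul(SZ, SZ)), Z)))
  →17  S(S(add(Z, Z)))
  →18  SSZ

Answer: normal form = SSZ  (in 18 steps)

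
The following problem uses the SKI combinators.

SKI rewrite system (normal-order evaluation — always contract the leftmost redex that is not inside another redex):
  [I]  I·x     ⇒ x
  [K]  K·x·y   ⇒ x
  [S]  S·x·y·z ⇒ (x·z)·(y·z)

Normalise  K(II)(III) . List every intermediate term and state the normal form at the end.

Answer: normal form = I  (in 2 steps)

Reduction:
  start: K(II)(III)
  [1] II
  [2] I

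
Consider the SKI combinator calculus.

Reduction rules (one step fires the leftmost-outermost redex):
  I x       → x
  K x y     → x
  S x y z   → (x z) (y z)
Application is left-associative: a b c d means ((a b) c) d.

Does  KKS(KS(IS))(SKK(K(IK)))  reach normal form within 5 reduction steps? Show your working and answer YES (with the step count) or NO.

Answer: YES — reaches normal form S in 3 ≤ 5 steps

Working:
  start: KKS(KS(IS))(SKK(K(IK)))
  →1  K(KS(IS))(SKK(K(IK)))
  →2  KS(IS)
  →3  S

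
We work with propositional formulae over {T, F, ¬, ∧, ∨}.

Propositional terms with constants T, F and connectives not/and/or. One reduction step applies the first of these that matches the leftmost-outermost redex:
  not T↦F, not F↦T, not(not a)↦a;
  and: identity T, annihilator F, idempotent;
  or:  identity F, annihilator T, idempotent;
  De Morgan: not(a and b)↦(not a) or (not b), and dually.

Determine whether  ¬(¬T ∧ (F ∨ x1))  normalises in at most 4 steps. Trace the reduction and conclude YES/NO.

  start: ¬(¬T ∧ (F ∨ x1))
  →1  ¬¬T ∨ ¬(F ∨ x1)
  →2  T ∨ ¬(F ∨ x1)
  →3  T

Answer: YES — reaches normal form T in 3 ≤ 4 steps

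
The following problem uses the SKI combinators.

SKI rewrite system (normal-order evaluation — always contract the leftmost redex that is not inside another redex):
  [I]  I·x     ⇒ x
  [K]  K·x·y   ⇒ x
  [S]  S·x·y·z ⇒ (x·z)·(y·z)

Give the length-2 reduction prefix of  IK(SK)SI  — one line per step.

  start: IK(SK)SI
  →1  K(SK)SI
  →2  SKI

Answer: after 2 steps: SKI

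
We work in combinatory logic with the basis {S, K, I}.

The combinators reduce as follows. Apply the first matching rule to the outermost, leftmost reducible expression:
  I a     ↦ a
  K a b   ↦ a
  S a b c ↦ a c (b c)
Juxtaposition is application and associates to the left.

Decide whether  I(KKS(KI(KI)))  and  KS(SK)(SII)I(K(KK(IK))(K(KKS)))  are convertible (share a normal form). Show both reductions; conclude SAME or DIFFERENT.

Term A:
  start: I(KKS(KI(KI)))
  →1  KKS(KI(KI))
  →2  K(KI(KI))
  →3  KI

Term B:
  start: KS(SK)(SII)I(K(KK(IK))(K(KKS)))
  →1  S(SII)I(K(KK(IK))(K(KKS)))
  →2  SII(K(KK(IK))(K(KKS)))(I(K(KK(IK))(K(KKS))))
  →3  I(K(KK(IK))(K(KKS)))(I(K(KK(IK))(K(KKS))))(I(K(KK(IK))(K(KKS))))
  →4  K(KK(IK))(K(KKS))(I(K(KK(IK))(K(KKS))))(I(K(KK(IK))(K(KKS))))
  →5  KK(IK)(I(K(KK(IK))(K(KKS))))(I(K(KK(IK))(K(KKS))))
  →6  K(I(K(KK(IK))(K(KKS))))(I(K(KK(IK))(K(KKS))))
  →7  I(K(KK(IK))(K(KKS)))
  →8  K(KK(IK))(K(KKS))
  →9  KK(IK)
  →10  K

Answer: DIFFERENT — A ⇓ KI, B ⇓ K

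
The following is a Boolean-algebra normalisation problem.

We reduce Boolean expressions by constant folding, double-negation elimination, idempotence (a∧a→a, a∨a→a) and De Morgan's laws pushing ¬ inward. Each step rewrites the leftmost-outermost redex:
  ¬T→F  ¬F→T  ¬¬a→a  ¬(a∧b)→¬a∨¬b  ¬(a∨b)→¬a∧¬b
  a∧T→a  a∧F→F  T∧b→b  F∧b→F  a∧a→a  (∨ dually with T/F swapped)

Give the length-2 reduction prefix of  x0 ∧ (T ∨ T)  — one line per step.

  start: x0 ∧ (T ∨ T)
  →1  x0 ∧ T
  →2  x0

Answer: after 2 steps: x0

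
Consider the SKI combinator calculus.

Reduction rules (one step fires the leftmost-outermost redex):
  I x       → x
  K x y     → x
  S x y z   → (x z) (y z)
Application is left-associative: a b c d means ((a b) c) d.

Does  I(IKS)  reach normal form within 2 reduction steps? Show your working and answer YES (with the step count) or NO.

  start: I(IKS)
  step 1: IKS
  step 2: KS

Answer: YES — reaches normal form KS in 2 ≤ 2 steps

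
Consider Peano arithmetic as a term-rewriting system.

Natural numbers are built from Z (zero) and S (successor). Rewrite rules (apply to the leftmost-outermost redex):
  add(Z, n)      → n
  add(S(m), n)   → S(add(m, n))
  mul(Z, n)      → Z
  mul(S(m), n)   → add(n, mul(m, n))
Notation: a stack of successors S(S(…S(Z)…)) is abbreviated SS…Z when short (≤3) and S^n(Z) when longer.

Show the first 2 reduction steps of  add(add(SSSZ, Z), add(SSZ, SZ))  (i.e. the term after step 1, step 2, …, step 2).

Answer: after 2 steps: S(add(add(SSZ, Z), add(SSZ, SZ)))

Reduction:
  start: add(add(SSSZ, Z), add(SSZ, SZ))
  step 1: add(S(add(SSZ, Z)), add(SSZ, SZ))
  step 2: S(add(add(SSZ, Z), add(SSZ, SZ)))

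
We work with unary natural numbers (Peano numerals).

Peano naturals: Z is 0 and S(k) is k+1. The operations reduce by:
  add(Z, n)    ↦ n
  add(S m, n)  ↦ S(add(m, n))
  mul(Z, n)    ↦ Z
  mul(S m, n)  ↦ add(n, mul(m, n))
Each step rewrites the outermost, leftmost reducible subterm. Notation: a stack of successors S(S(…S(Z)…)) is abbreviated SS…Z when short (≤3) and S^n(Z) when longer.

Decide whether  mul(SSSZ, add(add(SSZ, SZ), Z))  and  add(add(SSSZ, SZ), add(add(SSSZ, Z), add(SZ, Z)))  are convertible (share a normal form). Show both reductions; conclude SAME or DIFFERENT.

Answer: DIFFERENT — A ⇓ S^9(Z), B ⇓ S^8(Z)

Reduction:
Term A:
  start: mul(SSSZ, add(add(SSZ, SZ), Z))
  →1  add(add(add(SSZ, SZ), Z), mul(SSZ, add(add(SSZ, SZ), Z)))
  →2  add(add(S(add(SZ, SZ)), Z), mul(SSZ, add(add(SSZ, SZ), Z)))
  →3  add(S(add(add(SZ, SZ), Z)), mul(SSZ, add(add(SSZ, SZ), Z)))
  →4  S(add(add(add(SZ, SZ), Z), mul(SSZ, add(add(SSZ, SZ), Z))))
  →5  S(add(add(S(add(Z, SZ)), Z), mul(SSZ, add(add(SSZ, SZ), Z))))
  →6  S(add(S(add(add(Z, SZ), Z)), mul(SSZ, add(add(SSZ, SZ), Z))))
  →7  S(S(add(add(add(Z, SZ), Z), mul(SSZ, add(add(SSZ, SZ), Z)))))
  →8  S(S(add(add(SZ, Z), mul(SSZ, add(add(SSZ, SZ), Z)))))
  →9  S(S(add(S(add(Z, Z)), mul(SSZ, add(add(SSZ, SZ), Z)))))
  →10  S(S(S(add(add(Z, Z), mul(SSZ, add(add(SSZ, SZ), Z))))))
  →11  S(S(S(add(Z, mul(SSZ, add(add(SSZ, SZ), Z))))))
  →12  S(S(S(mul(SSZ, add(add(SSZ, SZ), Z)))))
  →13  S(S(S(add(add(add(SSZ, SZ), Z), mul(SZ, add(add(SSZ, SZ), Z))))))
  →14  S(S(S(add(add(S(add(SZ, SZ)), Z), mul(SZ, add(add(SSZ, SZ), Z))))))
  →15  S(S(S(add(S(add(add(SZ, SZ), Z)), mul(SZ, add(add(SSZ, SZ), Z))))))
  →16  S(S(S(S(add(add(add(SZ, SZ), Z), mul(SZ, add(add(SSZ, SZ), Z)))))))
  →17  S(S(S(S(add(add(S(add(Z, SZ)), Z), mul(SZ, add(add(SSZ, SZ), Z)))))))
  →18  S(S(S(S(add(S(add(add(Z, SZ), Z)), mul(SZ, add(add(SSZ, SZ), Z)))))))
  →19  S(S(S(S(S(add(add(add(Z, SZ), Z), mul(SZ, add(add(SSZ, SZ), Z))))))))
  →20  S(S(S(S(S(add(add(SZ, Z), mul(SZ, add(add(SSZ, SZ), Z))))))))
  →21  S(S(S(S(S(add(S(add(Z, Z)), mul(SZ, add(add(SSZ, SZ), Z))))))))
  →22  S(S(S(S(S(S(add(add(Z, Z), mul(SZ, add(add(SSZ, SZ), Z)))))))))
  →23  S(S(S(S(S(S(add(Z, mul(SZ, add(add(SSZ, SZ), Z)))))))))
  →24  S(S(S(S(S(S(mul(SZ, add(add(SSZ, SZ), Z))))))))
  →25  S(S(S(S(S(S(add(add(add(SSZ, SZ), Z), mul(Z, add(add(SSZ, SZ), Z)))))))))
  →26  S(S(S(S(S(S(add(add(S(add(SZ, SZ)), Z), mul(Z, add(add(SSZ, SZ), Z)))))))))
  →27  S(S(S(S(S(S(add(S(add(add(SZ, SZ), Z)), mul(Z, add(add(SSZ, SZ), Z)))))))))
  →28  S(S(S(S(S(S(S(add(add(add(SZ, SZ), Z), mul(Z, add(add(SSZ, SZ), Z))))))))))
  →29  S(S(S(S(S(S(S(add(add(S(add(Z, SZ)), Z), mul(Z, add(add(SSZ, SZ), Z))))))))))
  →30  S(S(S(S(S(S(S(add(S(add(add(Z, SZ), Z)), mul(Z, add(add(SSZ, SZ), Z))))))))))
  →31  S(S(S(S(S(S(S(S(add(add(add(Z, SZ), Z), mul(Z, add(add(SSZ, SZ), Z)))))))))))
  →32  S(S(S(S(S(S(S(S(add(add(SZ, Z), mul(Z, add(add(SSZ, SZ), Z)))))))))))
  →33  S(S(S(S(S(S(S(S(add(S(add(Z, Z)), mul(Z, add(add(SSZ, SZ), Z)))))))))))
  →34  S(S(S(S(S(S(S(S(S(add(add(Z, Z), mul(Z, add(add(SSZ, SZ), Z))))))))))))
  →35  S(S(S(S(S(S(S(S(S(add(Z, mul(Z, add(add(SSZ, SZ), Z))))))))))))
  →36  S(S(S(S(S(S(S(S(S(mul(Z, add(add(SSZ, SZ), Z)))))))))))
  →37  S^9(Z)

Term B:
  start: add(add(SSSZ, SZ), add(add(SSSZ, Z), add(SZ, Z)))
  →1  add(S(add(SSZ, SZ)), add(add(SSSZ, Z), add(SZ, Z)))
  →2  S(add(add(SSZ, SZ), add(add(SSSZ, Z), add(SZ, Z))))
  →3  S(add(S(add(SZ, SZ)), add(add(SSSZ, Z), add(SZ, Z))))
  →4  S(S(add(add(SZ, SZ), add(add(SSSZ, Z), add(SZ, Z)))))
  →5  S(S(add(S(add(Z, SZ)), add(add(SSSZ, Z), add(SZ, Z)))))
  →6  S(S(S(add(add(Z, SZ), add(add(SSSZ, Z), add(SZ, Z))))))
  →7  S(S(S(add(SZ, add(add(SSSZ, Z), add(SZ, Z))))))
  →8  S(S(S(S(add(Z, add(add(SSSZ, Z), add(SZ, Z)))))))
  →9  S(S(S(S(add(add(SSSZ, Z), add(SZ, Z))))))
  →10  S(S(S(S(add(S(add(SSZ, Z)), add(SZ, Z))))))
  →11  S(S(S(S(S(add(add(SSZ, Z), add(SZ, Z)))))))
  →12  S(S(S(S(S(add(S(add(SZ, Z)), add(SZ, Z)))))))
  →13  S(S(S(S(S(S(add(add(SZ, Z), add(SZ, Z))))))))
  →14  S(S(S(S(S(S(add(S(add(Z, Z)), add(SZ, Z))))))))
  →15  S(S(S(S(S(S(S(add(add(Z, Z), add(SZ, Z)))))))))
  →16  S(S(S(S(S(S(S(add(Z, add(SZ, Z)))))))))
  →17  S(S(S(S(S(S(S(add(SZ, Z))))))))
  →18  S(S(S(S(S(S(S(S(add(Z, Z)))))))))
  →19  S^8(Z)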